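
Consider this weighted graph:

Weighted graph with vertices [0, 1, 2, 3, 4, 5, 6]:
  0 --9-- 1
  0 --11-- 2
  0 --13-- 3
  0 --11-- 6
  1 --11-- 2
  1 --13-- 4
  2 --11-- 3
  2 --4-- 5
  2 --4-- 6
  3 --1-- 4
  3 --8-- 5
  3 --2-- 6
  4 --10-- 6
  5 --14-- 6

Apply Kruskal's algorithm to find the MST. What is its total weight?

Applying Kruskal's algorithm (sort edges by weight, add if no cycle):
  Add (3,4) w=1
  Add (3,6) w=2
  Add (2,6) w=4
  Add (2,5) w=4
  Skip (3,5) w=8 (creates cycle)
  Add (0,1) w=9
  Skip (4,6) w=10 (creates cycle)
  Add (0,2) w=11
  Skip (0,6) w=11 (creates cycle)
  Skip (1,2) w=11 (creates cycle)
  Skip (2,3) w=11 (creates cycle)
  Skip (0,3) w=13 (creates cycle)
  Skip (1,4) w=13 (creates cycle)
  Skip (5,6) w=14 (creates cycle)
MST weight = 31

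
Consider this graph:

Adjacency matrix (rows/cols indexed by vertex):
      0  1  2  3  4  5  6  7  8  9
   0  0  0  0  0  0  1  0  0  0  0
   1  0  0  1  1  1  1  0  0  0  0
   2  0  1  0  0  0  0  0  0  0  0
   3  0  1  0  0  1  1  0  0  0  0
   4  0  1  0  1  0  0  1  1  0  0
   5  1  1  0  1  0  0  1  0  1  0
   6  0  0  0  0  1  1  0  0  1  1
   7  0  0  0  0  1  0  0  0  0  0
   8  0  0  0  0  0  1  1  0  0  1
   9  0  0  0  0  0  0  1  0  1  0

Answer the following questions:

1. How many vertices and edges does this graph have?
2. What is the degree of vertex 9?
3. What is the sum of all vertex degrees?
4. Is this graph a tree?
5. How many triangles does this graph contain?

Count: 10 vertices, 14 edges.
Vertex 9 has neighbors [6, 8], degree = 2.
Handshaking lemma: 2 * 14 = 28.
A tree on 10 vertices has 9 edges. This graph has 14 edges (5 extra). Not a tree.
Number of triangles = 4.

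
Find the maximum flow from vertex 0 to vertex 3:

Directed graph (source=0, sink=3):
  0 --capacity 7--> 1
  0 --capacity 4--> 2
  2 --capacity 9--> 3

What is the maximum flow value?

Computing max flow:
  Flow on (0->2): 4/4
  Flow on (2->3): 4/9
Maximum flow = 4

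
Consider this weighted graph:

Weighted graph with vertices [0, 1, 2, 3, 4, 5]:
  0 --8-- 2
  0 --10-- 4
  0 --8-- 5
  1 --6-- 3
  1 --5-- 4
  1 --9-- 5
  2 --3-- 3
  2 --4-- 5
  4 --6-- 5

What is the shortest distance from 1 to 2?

Using Dijkstra's algorithm from vertex 1:
Shortest path: 1 -> 3 -> 2
Total weight: 6 + 3 = 9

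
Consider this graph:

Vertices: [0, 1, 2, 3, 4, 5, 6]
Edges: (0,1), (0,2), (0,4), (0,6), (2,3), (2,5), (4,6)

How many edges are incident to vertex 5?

Vertex 5 has neighbors [2], so deg(5) = 1.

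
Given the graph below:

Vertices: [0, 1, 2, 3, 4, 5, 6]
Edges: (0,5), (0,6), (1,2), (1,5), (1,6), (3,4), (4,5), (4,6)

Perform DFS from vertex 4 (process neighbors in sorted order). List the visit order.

DFS from vertex 4 (neighbors processed in ascending order):
Visit order: 4, 3, 5, 0, 6, 1, 2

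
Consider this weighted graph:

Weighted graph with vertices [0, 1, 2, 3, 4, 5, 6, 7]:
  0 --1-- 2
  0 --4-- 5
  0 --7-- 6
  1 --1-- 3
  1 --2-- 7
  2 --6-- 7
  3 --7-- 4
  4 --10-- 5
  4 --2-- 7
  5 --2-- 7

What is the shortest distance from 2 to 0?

Using Dijkstra's algorithm from vertex 2:
Shortest path: 2 -> 0
Total weight: 1 = 1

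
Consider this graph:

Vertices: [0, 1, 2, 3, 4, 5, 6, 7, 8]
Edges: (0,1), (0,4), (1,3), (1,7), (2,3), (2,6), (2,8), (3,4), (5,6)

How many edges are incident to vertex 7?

Vertex 7 has neighbors [1], so deg(7) = 1.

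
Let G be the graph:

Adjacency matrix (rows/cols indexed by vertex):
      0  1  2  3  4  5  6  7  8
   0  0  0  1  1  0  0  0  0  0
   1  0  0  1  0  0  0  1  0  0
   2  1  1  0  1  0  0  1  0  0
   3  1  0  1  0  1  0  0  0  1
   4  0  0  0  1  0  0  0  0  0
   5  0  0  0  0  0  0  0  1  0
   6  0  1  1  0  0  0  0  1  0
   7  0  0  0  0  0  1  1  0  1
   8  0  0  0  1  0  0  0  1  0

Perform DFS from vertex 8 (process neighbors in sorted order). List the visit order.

DFS from vertex 8 (neighbors processed in ascending order):
Visit order: 8, 3, 0, 2, 1, 6, 7, 5, 4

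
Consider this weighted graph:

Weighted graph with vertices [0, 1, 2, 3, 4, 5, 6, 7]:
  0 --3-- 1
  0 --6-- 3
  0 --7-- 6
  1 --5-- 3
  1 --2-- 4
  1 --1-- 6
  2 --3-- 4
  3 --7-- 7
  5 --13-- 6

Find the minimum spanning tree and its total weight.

Applying Kruskal's algorithm (sort edges by weight, add if no cycle):
  Add (1,6) w=1
  Add (1,4) w=2
  Add (0,1) w=3
  Add (2,4) w=3
  Add (1,3) w=5
  Skip (0,3) w=6 (creates cycle)
  Skip (0,6) w=7 (creates cycle)
  Add (3,7) w=7
  Add (5,6) w=13
MST weight = 34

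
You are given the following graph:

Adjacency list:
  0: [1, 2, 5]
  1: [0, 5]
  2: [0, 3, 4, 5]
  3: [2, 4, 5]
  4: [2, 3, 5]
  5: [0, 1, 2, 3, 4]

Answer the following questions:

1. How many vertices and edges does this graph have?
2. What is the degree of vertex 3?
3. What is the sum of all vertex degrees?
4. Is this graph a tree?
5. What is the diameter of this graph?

Count: 6 vertices, 10 edges.
Vertex 3 has neighbors [2, 4, 5], degree = 3.
Handshaking lemma: 2 * 10 = 20.
A tree on 6 vertices has 5 edges. This graph has 10 edges (5 extra). Not a tree.
Diameter (longest shortest path) = 2.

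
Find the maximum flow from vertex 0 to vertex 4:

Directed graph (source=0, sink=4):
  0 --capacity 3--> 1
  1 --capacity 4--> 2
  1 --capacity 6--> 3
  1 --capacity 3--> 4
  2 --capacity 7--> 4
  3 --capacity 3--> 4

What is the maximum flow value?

Computing max flow:
  Flow on (0->1): 3/3
  Flow on (1->4): 3/3
Maximum flow = 3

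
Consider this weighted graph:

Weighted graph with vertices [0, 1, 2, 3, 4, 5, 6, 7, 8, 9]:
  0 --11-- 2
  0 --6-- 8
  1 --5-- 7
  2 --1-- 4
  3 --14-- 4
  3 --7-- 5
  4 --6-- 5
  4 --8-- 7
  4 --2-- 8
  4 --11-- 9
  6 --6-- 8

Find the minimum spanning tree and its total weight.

Applying Kruskal's algorithm (sort edges by weight, add if no cycle):
  Add (2,4) w=1
  Add (4,8) w=2
  Add (1,7) w=5
  Add (0,8) w=6
  Add (4,5) w=6
  Add (6,8) w=6
  Add (3,5) w=7
  Add (4,7) w=8
  Skip (0,2) w=11 (creates cycle)
  Add (4,9) w=11
  Skip (3,4) w=14 (creates cycle)
MST weight = 52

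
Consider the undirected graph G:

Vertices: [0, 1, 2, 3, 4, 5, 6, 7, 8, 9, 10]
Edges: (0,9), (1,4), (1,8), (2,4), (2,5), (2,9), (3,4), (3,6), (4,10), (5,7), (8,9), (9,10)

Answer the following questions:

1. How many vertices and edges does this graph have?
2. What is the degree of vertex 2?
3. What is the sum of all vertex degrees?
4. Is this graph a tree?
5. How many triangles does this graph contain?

Count: 11 vertices, 12 edges.
Vertex 2 has neighbors [4, 5, 9], degree = 3.
Handshaking lemma: 2 * 12 = 24.
A tree on 11 vertices has 10 edges. This graph has 12 edges (2 extra). Not a tree.
Number of triangles = 0.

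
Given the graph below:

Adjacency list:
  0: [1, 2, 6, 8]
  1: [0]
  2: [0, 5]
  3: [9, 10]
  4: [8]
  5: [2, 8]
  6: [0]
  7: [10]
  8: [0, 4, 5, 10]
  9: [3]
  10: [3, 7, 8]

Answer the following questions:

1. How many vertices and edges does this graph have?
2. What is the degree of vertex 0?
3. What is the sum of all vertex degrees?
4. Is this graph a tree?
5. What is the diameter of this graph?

Count: 11 vertices, 11 edges.
Vertex 0 has neighbors [1, 2, 6, 8], degree = 4.
Handshaking lemma: 2 * 11 = 22.
A tree on 11 vertices has 10 edges. This graph has 11 edges (1 extra). Not a tree.
Diameter (longest shortest path) = 5.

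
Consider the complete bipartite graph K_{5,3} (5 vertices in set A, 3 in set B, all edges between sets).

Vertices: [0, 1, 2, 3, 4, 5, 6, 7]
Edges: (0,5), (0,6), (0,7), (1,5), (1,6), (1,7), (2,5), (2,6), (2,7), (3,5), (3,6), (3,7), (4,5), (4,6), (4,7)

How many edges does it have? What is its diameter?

K_{5,3} has 5 * 3 = 15 edges.
Any vertex reaches any opposite-side vertex in 1 step; same-side vertices reach in 2 steps via any opposite-side vertex.
Diameter = 2.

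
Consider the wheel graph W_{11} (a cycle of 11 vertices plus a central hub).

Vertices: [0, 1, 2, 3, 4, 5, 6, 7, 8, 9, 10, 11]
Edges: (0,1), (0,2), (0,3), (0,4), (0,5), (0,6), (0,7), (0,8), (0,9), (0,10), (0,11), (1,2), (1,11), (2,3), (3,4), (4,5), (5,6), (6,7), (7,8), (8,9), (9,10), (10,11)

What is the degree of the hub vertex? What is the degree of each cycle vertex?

The hub connects to all 11 cycle vertices, so deg(hub) = 11.
Each cycle vertex connects to 2 neighbors on the cycle plus the hub, so deg(cycle vertex) = 3.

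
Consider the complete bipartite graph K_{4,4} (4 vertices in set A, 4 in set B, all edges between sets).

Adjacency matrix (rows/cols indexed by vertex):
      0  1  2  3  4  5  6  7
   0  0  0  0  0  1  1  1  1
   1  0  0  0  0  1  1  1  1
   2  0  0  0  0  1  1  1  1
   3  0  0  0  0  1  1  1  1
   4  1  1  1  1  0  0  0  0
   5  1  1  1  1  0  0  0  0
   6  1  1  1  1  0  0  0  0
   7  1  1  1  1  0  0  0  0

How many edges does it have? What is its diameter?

K_{4,4} has 4 * 4 = 16 edges.
Any vertex reaches any opposite-side vertex in 1 step; same-side vertices reach in 2 steps via any opposite-side vertex.
Diameter = 2.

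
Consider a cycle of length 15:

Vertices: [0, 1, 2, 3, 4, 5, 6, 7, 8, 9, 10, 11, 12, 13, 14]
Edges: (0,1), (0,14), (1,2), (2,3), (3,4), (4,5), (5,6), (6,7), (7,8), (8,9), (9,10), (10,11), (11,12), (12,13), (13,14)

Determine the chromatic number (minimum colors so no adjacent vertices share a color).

This is an odd cycle (C_15). Odd cycles are not bipartite (any 2-coloring forces two adjacent vertices to match), and 3 colors suffice.
Chromatic number = 3.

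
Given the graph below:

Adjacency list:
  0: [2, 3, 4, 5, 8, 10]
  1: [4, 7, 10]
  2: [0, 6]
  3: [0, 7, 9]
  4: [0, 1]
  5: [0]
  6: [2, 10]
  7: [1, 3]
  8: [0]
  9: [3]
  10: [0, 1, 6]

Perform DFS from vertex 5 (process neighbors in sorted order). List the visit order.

DFS from vertex 5 (neighbors processed in ascending order):
Visit order: 5, 0, 2, 6, 10, 1, 4, 7, 3, 9, 8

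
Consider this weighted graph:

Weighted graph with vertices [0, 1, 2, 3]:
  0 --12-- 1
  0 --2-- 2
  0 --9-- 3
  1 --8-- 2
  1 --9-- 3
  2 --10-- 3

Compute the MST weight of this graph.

Applying Kruskal's algorithm (sort edges by weight, add if no cycle):
  Add (0,2) w=2
  Add (1,2) w=8
  Add (0,3) w=9
  Skip (1,3) w=9 (creates cycle)
  Skip (2,3) w=10 (creates cycle)
  Skip (0,1) w=12 (creates cycle)
MST weight = 19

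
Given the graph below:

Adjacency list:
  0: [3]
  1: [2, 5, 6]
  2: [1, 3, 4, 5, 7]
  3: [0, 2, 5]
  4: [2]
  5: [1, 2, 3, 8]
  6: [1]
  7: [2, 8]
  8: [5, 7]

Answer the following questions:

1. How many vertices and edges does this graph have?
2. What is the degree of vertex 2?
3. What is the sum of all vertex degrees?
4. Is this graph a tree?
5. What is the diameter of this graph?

Count: 9 vertices, 11 edges.
Vertex 2 has neighbors [1, 3, 4, 5, 7], degree = 5.
Handshaking lemma: 2 * 11 = 22.
A tree on 9 vertices has 8 edges. This graph has 11 edges (3 extra). Not a tree.
Diameter (longest shortest path) = 4.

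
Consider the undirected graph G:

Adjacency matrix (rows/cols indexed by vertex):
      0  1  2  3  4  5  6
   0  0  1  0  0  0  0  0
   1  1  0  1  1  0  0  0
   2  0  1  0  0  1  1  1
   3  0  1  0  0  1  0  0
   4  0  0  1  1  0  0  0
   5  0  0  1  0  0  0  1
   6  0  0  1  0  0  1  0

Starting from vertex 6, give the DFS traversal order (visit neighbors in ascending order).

DFS from vertex 6 (neighbors processed in ascending order):
Visit order: 6, 2, 1, 0, 3, 4, 5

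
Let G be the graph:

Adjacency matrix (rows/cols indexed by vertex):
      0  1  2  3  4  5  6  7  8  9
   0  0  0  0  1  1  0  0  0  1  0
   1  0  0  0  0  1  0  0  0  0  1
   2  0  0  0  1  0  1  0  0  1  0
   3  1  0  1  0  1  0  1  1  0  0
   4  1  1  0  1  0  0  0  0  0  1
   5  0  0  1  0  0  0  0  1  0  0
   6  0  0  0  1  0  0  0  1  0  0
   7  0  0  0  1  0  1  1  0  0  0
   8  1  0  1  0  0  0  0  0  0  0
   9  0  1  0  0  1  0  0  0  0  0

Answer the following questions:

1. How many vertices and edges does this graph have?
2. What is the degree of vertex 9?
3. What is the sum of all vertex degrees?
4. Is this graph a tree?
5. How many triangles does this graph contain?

Count: 10 vertices, 14 edges.
Vertex 9 has neighbors [1, 4], degree = 2.
Handshaking lemma: 2 * 14 = 28.
A tree on 10 vertices has 9 edges. This graph has 14 edges (5 extra). Not a tree.
Number of triangles = 3.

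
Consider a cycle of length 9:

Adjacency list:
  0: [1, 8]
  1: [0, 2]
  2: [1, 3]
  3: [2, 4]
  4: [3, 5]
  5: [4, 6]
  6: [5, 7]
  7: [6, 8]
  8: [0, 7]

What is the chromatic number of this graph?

This is an odd cycle (C_9). Odd cycles are not bipartite (any 2-coloring forces two adjacent vertices to match), and 3 colors suffice.
Chromatic number = 3.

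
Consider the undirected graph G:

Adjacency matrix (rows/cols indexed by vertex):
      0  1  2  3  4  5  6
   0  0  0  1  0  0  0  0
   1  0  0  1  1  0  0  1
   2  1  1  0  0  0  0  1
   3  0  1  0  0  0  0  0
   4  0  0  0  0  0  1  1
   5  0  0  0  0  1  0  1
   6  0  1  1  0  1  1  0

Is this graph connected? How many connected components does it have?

Checking connectivity: the graph has 1 connected component(s).
All vertices are reachable from each other. The graph IS connected.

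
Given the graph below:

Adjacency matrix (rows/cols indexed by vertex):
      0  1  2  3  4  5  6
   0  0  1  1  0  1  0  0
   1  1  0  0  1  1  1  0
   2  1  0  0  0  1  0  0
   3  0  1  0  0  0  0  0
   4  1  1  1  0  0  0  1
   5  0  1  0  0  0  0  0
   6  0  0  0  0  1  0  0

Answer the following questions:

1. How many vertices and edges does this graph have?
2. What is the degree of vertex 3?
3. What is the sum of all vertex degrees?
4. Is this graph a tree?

Count: 7 vertices, 8 edges.
Vertex 3 has neighbors [1], degree = 1.
Handshaking lemma: 2 * 8 = 16.
A tree on 7 vertices has 6 edges. This graph has 8 edges (2 extra). Not a tree.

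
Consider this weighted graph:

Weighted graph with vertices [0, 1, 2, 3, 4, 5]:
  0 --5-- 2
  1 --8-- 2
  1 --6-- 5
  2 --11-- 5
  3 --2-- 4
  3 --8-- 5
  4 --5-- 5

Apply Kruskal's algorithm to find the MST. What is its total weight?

Applying Kruskal's algorithm (sort edges by weight, add if no cycle):
  Add (3,4) w=2
  Add (0,2) w=5
  Add (4,5) w=5
  Add (1,5) w=6
  Add (1,2) w=8
  Skip (3,5) w=8 (creates cycle)
  Skip (2,5) w=11 (creates cycle)
MST weight = 26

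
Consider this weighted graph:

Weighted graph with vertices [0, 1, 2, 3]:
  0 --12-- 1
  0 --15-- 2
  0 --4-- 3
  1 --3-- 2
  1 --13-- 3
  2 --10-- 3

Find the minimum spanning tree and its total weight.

Applying Kruskal's algorithm (sort edges by weight, add if no cycle):
  Add (1,2) w=3
  Add (0,3) w=4
  Add (2,3) w=10
  Skip (0,1) w=12 (creates cycle)
  Skip (1,3) w=13 (creates cycle)
  Skip (0,2) w=15 (creates cycle)
MST weight = 17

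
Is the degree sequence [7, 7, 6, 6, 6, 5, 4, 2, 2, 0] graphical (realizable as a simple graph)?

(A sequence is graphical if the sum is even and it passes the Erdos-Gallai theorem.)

Sum of degrees = 45. Sum is odd, so the sequence is NOT graphical.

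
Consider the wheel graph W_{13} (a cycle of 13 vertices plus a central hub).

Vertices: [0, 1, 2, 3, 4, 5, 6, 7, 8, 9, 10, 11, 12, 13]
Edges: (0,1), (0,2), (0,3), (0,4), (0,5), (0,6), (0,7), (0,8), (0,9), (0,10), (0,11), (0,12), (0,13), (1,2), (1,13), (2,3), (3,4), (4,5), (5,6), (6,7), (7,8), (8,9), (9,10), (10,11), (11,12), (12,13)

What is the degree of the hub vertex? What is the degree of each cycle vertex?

The hub connects to all 13 cycle vertices, so deg(hub) = 13.
Each cycle vertex connects to 2 neighbors on the cycle plus the hub, so deg(cycle vertex) = 3.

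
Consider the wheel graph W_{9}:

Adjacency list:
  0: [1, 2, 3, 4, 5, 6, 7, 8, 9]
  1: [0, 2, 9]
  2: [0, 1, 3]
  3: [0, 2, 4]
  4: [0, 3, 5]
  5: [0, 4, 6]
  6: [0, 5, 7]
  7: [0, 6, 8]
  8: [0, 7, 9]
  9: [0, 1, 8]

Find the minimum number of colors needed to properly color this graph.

W_{9} = C_{9} plus a hub adjacent to every cycle vertex.
The outer cycle needs 3 colors (odd cycle); the hub is adjacent to all of them so needs a fresh color.
Chromatic number = 3 + 1 = 4.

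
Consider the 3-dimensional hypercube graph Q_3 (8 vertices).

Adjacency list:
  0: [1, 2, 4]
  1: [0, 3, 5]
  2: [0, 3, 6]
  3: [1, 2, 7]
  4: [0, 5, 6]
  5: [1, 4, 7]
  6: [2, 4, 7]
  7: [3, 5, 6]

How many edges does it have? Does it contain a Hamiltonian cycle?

Q_3 has 8 * 3 / 2 = 12 edges.
Q_3 (d >= 2) always has a Hamiltonian cycle: a 3-bit cyclic Gray code visits every vertex exactly once and returns to the start.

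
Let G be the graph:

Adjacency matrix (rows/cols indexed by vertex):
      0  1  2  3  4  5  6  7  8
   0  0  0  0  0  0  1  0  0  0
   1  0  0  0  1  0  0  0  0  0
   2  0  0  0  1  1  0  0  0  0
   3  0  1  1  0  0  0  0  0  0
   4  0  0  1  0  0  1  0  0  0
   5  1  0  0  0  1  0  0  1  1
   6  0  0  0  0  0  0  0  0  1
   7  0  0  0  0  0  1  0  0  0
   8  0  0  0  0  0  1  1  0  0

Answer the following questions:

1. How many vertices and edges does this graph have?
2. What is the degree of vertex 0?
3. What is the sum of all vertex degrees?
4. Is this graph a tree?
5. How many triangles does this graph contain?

Count: 9 vertices, 8 edges.
Vertex 0 has neighbors [5], degree = 1.
Handshaking lemma: 2 * 8 = 16.
A graph is a tree iff it is connected and has exactly n-1 edges. This graph is connected (all 9 vertices in one component) and has 9-1 = 8 edges. It is a tree.
Number of triangles = 0.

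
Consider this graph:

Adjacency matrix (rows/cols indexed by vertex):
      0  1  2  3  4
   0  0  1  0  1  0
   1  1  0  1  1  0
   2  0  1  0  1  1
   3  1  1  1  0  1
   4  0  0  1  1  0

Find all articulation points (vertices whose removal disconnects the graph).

No articulation points. The graph is biconnected.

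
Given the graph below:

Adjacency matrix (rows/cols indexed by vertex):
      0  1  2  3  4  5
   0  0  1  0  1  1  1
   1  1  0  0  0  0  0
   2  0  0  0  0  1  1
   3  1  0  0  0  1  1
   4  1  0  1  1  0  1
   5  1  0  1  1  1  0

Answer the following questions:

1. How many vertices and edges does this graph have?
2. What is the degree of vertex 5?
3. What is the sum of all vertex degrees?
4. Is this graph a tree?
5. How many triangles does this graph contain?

Count: 6 vertices, 9 edges.
Vertex 5 has neighbors [0, 2, 3, 4], degree = 4.
Handshaking lemma: 2 * 9 = 18.
A tree on 6 vertices has 5 edges. This graph has 9 edges (4 extra). Not a tree.
Number of triangles = 5.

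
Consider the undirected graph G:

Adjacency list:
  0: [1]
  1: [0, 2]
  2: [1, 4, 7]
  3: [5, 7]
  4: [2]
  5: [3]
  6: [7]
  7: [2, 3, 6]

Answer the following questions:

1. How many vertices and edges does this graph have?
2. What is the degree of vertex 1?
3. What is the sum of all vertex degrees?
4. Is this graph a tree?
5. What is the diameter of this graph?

Count: 8 vertices, 7 edges.
Vertex 1 has neighbors [0, 2], degree = 2.
Handshaking lemma: 2 * 7 = 14.
A graph is a tree iff it is connected and has exactly n-1 edges. This graph is connected (all 8 vertices in one component) and has 8-1 = 7 edges. It is a tree.
Diameter (longest shortest path) = 5.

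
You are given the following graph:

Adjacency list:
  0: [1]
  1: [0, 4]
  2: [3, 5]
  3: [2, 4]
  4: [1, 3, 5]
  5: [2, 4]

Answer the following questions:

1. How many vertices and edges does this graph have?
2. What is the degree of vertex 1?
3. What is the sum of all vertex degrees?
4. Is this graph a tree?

Count: 6 vertices, 6 edges.
Vertex 1 has neighbors [0, 4], degree = 2.
Handshaking lemma: 2 * 6 = 12.
A tree on 6 vertices has 5 edges. This graph has 6 edges (1 extra). Not a tree.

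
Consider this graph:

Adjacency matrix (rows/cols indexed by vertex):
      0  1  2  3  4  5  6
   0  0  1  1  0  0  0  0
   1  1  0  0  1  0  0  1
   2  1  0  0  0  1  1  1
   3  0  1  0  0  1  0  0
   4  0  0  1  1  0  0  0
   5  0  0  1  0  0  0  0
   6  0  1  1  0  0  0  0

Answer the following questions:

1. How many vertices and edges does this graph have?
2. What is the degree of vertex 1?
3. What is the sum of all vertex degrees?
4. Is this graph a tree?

Count: 7 vertices, 8 edges.
Vertex 1 has neighbors [0, 3, 6], degree = 3.
Handshaking lemma: 2 * 8 = 16.
A tree on 7 vertices has 6 edges. This graph has 8 edges (2 extra). Not a tree.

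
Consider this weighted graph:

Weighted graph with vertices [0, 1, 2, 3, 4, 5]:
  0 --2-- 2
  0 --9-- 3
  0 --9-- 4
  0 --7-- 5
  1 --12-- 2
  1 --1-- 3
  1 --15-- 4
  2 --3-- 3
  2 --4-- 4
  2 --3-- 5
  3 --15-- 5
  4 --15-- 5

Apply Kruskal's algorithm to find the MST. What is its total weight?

Applying Kruskal's algorithm (sort edges by weight, add if no cycle):
  Add (1,3) w=1
  Add (0,2) w=2
  Add (2,5) w=3
  Add (2,3) w=3
  Add (2,4) w=4
  Skip (0,5) w=7 (creates cycle)
  Skip (0,3) w=9 (creates cycle)
  Skip (0,4) w=9 (creates cycle)
  Skip (1,2) w=12 (creates cycle)
  Skip (1,4) w=15 (creates cycle)
  Skip (3,5) w=15 (creates cycle)
  Skip (4,5) w=15 (creates cycle)
MST weight = 13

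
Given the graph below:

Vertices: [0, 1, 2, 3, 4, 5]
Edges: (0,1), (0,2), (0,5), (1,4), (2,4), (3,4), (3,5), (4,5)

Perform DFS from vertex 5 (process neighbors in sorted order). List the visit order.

DFS from vertex 5 (neighbors processed in ascending order):
Visit order: 5, 0, 1, 4, 2, 3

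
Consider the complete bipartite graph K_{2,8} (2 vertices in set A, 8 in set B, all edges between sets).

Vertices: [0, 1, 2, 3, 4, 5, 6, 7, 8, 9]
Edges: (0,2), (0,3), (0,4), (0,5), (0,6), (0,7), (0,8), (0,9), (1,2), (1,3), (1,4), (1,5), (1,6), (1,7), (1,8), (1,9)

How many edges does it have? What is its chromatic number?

K_{2,8} has 2 * 8 = 16 edges.
Bipartite graphs have chromatic number 2 (color each partition differently).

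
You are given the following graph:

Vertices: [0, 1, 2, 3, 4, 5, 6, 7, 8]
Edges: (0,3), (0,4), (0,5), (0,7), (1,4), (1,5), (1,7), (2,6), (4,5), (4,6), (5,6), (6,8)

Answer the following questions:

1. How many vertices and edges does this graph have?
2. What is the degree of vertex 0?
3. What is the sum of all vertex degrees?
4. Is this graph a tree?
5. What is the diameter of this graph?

Count: 9 vertices, 12 edges.
Vertex 0 has neighbors [3, 4, 5, 7], degree = 4.
Handshaking lemma: 2 * 12 = 24.
A tree on 9 vertices has 8 edges. This graph has 12 edges (4 extra). Not a tree.
Diameter (longest shortest path) = 4.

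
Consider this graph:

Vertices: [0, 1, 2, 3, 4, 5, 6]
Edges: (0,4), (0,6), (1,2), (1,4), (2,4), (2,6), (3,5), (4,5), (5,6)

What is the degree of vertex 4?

Vertex 4 has neighbors [0, 1, 2, 5], so deg(4) = 4.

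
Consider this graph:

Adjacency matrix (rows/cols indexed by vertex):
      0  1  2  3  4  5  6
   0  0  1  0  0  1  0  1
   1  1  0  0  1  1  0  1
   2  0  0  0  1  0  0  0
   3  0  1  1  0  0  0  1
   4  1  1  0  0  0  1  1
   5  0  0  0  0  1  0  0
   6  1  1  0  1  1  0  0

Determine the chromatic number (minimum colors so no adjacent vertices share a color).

The graph has a maximum clique of size 4 (lower bound on chromatic number).
A valid 4-coloring: {0: 3, 1: 0, 2: 0, 3: 1, 4: 1, 5: 0, 6: 2}.
Chromatic number = 4.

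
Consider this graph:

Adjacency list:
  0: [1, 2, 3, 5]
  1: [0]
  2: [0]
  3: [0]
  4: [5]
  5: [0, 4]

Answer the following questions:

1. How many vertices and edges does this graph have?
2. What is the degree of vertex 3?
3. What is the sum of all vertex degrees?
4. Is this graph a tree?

Count: 6 vertices, 5 edges.
Vertex 3 has neighbors [0], degree = 1.
Handshaking lemma: 2 * 5 = 10.
A graph is a tree iff it is connected and has exactly n-1 edges. This graph is connected (all 6 vertices in one component) and has 6-1 = 5 edges. It is a tree.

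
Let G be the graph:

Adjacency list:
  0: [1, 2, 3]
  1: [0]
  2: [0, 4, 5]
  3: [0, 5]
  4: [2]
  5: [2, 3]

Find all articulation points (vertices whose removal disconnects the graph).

An articulation point is a vertex whose removal disconnects the graph.
Articulation points: [0, 2]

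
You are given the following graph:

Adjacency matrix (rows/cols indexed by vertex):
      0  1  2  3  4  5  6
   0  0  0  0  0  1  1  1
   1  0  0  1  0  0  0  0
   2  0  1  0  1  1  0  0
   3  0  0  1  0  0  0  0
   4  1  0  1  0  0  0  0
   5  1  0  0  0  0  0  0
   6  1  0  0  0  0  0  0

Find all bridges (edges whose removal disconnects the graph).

A bridge is an edge whose removal increases the number of connected components.
Bridges found: (0,4), (0,5), (0,6), (1,2), (2,3), (2,4)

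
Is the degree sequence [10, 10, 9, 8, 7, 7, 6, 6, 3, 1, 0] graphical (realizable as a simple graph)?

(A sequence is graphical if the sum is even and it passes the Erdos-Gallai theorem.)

Sum of degrees = 67. Sum is odd, so the sequence is NOT graphical.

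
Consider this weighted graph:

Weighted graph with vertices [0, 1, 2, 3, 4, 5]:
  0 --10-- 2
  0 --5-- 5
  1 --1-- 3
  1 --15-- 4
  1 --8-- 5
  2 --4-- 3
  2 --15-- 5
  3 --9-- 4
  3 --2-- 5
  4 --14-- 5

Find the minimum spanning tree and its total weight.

Applying Kruskal's algorithm (sort edges by weight, add if no cycle):
  Add (1,3) w=1
  Add (3,5) w=2
  Add (2,3) w=4
  Add (0,5) w=5
  Skip (1,5) w=8 (creates cycle)
  Add (3,4) w=9
  Skip (0,2) w=10 (creates cycle)
  Skip (4,5) w=14 (creates cycle)
  Skip (1,4) w=15 (creates cycle)
  Skip (2,5) w=15 (creates cycle)
MST weight = 21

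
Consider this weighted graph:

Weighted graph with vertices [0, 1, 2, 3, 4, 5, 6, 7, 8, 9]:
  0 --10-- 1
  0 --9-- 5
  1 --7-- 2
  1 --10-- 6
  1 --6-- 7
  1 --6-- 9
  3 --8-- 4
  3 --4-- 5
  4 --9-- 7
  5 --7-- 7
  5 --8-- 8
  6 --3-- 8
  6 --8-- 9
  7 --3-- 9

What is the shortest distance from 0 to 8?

Using Dijkstra's algorithm from vertex 0:
Shortest path: 0 -> 5 -> 8
Total weight: 9 + 8 = 17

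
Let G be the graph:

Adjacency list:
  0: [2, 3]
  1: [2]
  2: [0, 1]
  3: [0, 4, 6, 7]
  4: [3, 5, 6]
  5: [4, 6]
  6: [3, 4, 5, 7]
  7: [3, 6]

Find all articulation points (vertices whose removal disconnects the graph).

An articulation point is a vertex whose removal disconnects the graph.
Articulation points: [0, 2, 3]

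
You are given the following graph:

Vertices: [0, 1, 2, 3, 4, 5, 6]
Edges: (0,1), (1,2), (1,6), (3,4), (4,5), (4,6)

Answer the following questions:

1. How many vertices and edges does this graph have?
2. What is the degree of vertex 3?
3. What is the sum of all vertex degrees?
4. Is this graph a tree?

Count: 7 vertices, 6 edges.
Vertex 3 has neighbors [4], degree = 1.
Handshaking lemma: 2 * 6 = 12.
A graph is a tree iff it is connected and has exactly n-1 edges. This graph is connected (all 7 vertices in one component) and has 7-1 = 6 edges. It is a tree.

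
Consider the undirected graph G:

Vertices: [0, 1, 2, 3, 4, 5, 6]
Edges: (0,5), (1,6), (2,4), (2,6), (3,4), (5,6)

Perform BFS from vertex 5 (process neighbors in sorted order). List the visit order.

BFS from vertex 5 (neighbors processed in ascending order):
Visit order: 5, 0, 6, 1, 2, 4, 3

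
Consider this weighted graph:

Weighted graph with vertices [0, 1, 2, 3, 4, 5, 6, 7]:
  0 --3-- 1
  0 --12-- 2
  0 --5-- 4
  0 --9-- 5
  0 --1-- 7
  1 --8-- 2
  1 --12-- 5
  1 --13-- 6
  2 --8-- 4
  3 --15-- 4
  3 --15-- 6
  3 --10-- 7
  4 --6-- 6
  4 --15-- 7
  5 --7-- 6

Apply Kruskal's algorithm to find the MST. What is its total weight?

Applying Kruskal's algorithm (sort edges by weight, add if no cycle):
  Add (0,7) w=1
  Add (0,1) w=3
  Add (0,4) w=5
  Add (4,6) w=6
  Add (5,6) w=7
  Add (1,2) w=8
  Skip (2,4) w=8 (creates cycle)
  Skip (0,5) w=9 (creates cycle)
  Add (3,7) w=10
  Skip (0,2) w=12 (creates cycle)
  Skip (1,5) w=12 (creates cycle)
  Skip (1,6) w=13 (creates cycle)
  Skip (3,4) w=15 (creates cycle)
  Skip (3,6) w=15 (creates cycle)
  Skip (4,7) w=15 (creates cycle)
MST weight = 40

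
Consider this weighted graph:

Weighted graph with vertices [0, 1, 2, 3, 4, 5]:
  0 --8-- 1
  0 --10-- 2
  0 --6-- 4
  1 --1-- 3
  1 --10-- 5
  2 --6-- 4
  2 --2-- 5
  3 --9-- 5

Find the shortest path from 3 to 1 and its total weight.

Using Dijkstra's algorithm from vertex 3:
Shortest path: 3 -> 1
Total weight: 1 = 1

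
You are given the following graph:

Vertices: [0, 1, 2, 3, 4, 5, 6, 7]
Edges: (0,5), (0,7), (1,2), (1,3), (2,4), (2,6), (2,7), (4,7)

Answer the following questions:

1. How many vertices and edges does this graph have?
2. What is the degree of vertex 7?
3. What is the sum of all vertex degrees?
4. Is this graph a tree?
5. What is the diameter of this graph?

Count: 8 vertices, 8 edges.
Vertex 7 has neighbors [0, 2, 4], degree = 3.
Handshaking lemma: 2 * 8 = 16.
A tree on 8 vertices has 7 edges. This graph has 8 edges (1 extra). Not a tree.
Diameter (longest shortest path) = 5.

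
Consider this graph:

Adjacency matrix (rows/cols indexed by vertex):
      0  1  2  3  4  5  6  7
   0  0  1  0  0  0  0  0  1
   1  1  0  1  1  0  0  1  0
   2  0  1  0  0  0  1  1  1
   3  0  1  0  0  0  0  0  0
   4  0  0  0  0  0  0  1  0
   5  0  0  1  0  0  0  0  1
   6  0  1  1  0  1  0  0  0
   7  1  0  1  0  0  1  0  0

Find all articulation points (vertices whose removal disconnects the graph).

An articulation point is a vertex whose removal disconnects the graph.
Articulation points: [1, 6]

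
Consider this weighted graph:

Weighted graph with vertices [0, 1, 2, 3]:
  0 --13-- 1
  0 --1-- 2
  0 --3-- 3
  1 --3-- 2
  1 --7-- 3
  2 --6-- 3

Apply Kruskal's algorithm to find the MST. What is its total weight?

Applying Kruskal's algorithm (sort edges by weight, add if no cycle):
  Add (0,2) w=1
  Add (0,3) w=3
  Add (1,2) w=3
  Skip (2,3) w=6 (creates cycle)
  Skip (1,3) w=7 (creates cycle)
  Skip (0,1) w=13 (creates cycle)
MST weight = 7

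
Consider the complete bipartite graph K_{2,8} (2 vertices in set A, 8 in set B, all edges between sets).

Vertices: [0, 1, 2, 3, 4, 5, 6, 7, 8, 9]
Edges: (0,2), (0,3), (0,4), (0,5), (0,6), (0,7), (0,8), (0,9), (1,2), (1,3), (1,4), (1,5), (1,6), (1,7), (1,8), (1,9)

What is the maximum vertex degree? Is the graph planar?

Set-A vertices have degree 8; set-B vertices have degree 2. Maximum degree = max(2,8) = 8.
min(2,8) <= 2, so K_{2,8} avoids a K_{3,3} subdivision and is planar.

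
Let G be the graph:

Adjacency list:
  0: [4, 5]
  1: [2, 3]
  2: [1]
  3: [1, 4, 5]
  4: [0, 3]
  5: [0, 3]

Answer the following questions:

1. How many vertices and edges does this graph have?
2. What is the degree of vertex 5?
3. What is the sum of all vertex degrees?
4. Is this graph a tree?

Count: 6 vertices, 6 edges.
Vertex 5 has neighbors [0, 3], degree = 2.
Handshaking lemma: 2 * 6 = 12.
A tree on 6 vertices has 5 edges. This graph has 6 edges (1 extra). Not a tree.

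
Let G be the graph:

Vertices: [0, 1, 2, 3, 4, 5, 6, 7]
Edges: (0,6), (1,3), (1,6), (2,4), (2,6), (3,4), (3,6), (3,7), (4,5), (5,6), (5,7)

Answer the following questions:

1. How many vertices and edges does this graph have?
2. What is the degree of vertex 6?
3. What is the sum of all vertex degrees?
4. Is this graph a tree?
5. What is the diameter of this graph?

Count: 8 vertices, 11 edges.
Vertex 6 has neighbors [0, 1, 2, 3, 5], degree = 5.
Handshaking lemma: 2 * 11 = 22.
A tree on 8 vertices has 7 edges. This graph has 11 edges (4 extra). Not a tree.
Diameter (longest shortest path) = 3.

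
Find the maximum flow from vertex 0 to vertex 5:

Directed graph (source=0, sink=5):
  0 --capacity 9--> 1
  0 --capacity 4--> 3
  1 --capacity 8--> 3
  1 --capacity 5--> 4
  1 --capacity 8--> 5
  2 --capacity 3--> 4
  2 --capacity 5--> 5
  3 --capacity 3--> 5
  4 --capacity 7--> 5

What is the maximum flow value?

Computing max flow:
  Flow on (0->1): 9/9
  Flow on (0->3): 3/4
  Flow on (1->4): 1/5
  Flow on (1->5): 8/8
  Flow on (3->5): 3/3
  Flow on (4->5): 1/7
Maximum flow = 12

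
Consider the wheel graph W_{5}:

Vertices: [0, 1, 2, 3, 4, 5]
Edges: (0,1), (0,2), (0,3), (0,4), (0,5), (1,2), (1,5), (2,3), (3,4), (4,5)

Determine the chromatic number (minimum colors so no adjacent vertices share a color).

W_{5} = C_{5} plus a hub adjacent to every cycle vertex.
The outer cycle needs 3 colors (odd cycle); the hub is adjacent to all of them so needs a fresh color.
Chromatic number = 3 + 1 = 4.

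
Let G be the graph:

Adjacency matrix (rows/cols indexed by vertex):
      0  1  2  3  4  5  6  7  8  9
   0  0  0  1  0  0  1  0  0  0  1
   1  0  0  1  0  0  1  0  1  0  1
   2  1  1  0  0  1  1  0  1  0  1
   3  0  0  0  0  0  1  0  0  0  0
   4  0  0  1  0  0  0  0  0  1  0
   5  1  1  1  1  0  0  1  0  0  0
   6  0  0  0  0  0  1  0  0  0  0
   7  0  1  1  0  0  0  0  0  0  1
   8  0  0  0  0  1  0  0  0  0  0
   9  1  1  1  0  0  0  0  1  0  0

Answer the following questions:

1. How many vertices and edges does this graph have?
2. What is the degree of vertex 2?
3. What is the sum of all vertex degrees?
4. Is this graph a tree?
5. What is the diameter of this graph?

Count: 10 vertices, 15 edges.
Vertex 2 has neighbors [0, 1, 4, 5, 7, 9], degree = 6.
Handshaking lemma: 2 * 15 = 30.
A tree on 10 vertices has 9 edges. This graph has 15 edges (6 extra). Not a tree.
Diameter (longest shortest path) = 4.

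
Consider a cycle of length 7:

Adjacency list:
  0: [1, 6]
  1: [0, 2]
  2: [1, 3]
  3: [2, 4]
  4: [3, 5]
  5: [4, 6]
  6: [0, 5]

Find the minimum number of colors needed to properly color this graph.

This is an odd cycle (C_7). Odd cycles are not bipartite (any 2-coloring forces two adjacent vertices to match), and 3 colors suffice.
Chromatic number = 3.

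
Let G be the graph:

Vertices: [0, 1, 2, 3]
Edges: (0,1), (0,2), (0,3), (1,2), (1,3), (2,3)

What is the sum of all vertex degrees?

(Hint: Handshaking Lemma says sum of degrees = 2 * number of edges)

Count edges: 6 edges.
By Handshaking Lemma: sum of degrees = 2 * 6 = 12.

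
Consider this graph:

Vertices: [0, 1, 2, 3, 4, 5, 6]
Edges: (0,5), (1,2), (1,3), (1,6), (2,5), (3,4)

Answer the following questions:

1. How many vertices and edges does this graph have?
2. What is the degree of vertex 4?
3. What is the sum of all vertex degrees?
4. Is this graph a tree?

Count: 7 vertices, 6 edges.
Vertex 4 has neighbors [3], degree = 1.
Handshaking lemma: 2 * 6 = 12.
A graph is a tree iff it is connected and has exactly n-1 edges. This graph is connected (all 7 vertices in one component) and has 7-1 = 6 edges. It is a tree.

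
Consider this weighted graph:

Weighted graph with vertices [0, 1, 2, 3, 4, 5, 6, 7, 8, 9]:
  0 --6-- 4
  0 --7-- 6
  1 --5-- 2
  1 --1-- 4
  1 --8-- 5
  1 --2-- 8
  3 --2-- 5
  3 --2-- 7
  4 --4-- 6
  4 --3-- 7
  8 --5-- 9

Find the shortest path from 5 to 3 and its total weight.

Using Dijkstra's algorithm from vertex 5:
Shortest path: 5 -> 3
Total weight: 2 = 2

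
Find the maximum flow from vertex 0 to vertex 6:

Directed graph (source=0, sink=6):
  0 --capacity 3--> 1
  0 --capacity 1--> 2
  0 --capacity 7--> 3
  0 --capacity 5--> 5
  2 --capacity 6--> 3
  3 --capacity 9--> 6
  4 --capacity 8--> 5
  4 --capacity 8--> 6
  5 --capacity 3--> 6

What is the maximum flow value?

Computing max flow:
  Flow on (0->2): 1/1
  Flow on (0->3): 7/7
  Flow on (0->5): 3/5
  Flow on (2->3): 1/6
  Flow on (3->6): 8/9
  Flow on (5->6): 3/3
Maximum flow = 11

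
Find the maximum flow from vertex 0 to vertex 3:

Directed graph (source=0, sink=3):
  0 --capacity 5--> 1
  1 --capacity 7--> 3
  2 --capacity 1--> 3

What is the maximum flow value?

Computing max flow:
  Flow on (0->1): 5/5
  Flow on (1->3): 5/7
Maximum flow = 5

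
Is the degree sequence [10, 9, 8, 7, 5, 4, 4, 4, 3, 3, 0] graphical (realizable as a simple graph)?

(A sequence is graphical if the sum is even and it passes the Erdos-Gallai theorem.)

Sum of degrees = 57. Sum is odd, so the sequence is NOT graphical.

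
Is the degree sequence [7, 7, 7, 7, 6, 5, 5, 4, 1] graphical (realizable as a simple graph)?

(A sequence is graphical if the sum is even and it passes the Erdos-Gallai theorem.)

Sum of degrees = 49. Sum is odd, so the sequence is NOT graphical.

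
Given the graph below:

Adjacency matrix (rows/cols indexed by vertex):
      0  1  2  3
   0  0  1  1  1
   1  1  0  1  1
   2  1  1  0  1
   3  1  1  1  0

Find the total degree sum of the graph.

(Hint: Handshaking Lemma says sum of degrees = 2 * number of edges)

Count edges: 6 edges.
By Handshaking Lemma: sum of degrees = 2 * 6 = 12.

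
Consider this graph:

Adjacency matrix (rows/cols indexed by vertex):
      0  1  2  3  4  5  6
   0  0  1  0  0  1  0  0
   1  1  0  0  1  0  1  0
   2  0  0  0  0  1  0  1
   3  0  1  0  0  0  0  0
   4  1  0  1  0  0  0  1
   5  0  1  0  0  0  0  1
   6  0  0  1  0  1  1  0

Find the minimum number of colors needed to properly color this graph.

The graph has a maximum clique of size 3 (lower bound on chromatic number).
A valid 3-coloring: {0: 1, 1: 0, 2: 2, 3: 1, 4: 0, 5: 2, 6: 1}.
Chromatic number = 3.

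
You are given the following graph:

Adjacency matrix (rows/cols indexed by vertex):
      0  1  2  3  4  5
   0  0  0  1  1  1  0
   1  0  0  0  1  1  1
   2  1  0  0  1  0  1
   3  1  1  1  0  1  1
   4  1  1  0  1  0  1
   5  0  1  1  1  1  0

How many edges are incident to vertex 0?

Vertex 0 has neighbors [2, 3, 4], so deg(0) = 3.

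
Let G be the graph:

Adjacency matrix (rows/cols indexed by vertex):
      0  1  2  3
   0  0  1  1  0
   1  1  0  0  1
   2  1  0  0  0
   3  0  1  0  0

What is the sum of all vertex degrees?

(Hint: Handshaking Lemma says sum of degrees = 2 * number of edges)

Count edges: 3 edges.
By Handshaking Lemma: sum of degrees = 2 * 3 = 6.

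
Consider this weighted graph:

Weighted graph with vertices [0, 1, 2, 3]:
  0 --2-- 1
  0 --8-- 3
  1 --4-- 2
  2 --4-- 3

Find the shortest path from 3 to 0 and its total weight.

Using Dijkstra's algorithm from vertex 3:
Shortest path: 3 -> 0
Total weight: 8 = 8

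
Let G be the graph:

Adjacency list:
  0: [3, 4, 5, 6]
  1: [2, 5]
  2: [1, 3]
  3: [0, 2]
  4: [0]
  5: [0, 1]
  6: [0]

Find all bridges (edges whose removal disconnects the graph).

A bridge is an edge whose removal increases the number of connected components.
Bridges found: (0,4), (0,6)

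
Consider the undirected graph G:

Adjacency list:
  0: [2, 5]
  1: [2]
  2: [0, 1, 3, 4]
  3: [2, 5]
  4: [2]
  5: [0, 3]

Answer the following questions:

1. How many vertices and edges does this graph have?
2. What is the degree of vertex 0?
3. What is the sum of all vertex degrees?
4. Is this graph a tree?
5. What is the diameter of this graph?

Count: 6 vertices, 6 edges.
Vertex 0 has neighbors [2, 5], degree = 2.
Handshaking lemma: 2 * 6 = 12.
A tree on 6 vertices has 5 edges. This graph has 6 edges (1 extra). Not a tree.
Diameter (longest shortest path) = 3.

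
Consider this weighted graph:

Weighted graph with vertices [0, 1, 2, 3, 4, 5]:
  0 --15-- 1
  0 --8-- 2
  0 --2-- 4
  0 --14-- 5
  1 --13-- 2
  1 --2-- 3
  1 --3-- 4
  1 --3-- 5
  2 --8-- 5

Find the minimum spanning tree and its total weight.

Applying Kruskal's algorithm (sort edges by weight, add if no cycle):
  Add (0,4) w=2
  Add (1,3) w=2
  Add (1,4) w=3
  Add (1,5) w=3
  Add (0,2) w=8
  Skip (2,5) w=8 (creates cycle)
  Skip (1,2) w=13 (creates cycle)
  Skip (0,5) w=14 (creates cycle)
  Skip (0,1) w=15 (creates cycle)
MST weight = 18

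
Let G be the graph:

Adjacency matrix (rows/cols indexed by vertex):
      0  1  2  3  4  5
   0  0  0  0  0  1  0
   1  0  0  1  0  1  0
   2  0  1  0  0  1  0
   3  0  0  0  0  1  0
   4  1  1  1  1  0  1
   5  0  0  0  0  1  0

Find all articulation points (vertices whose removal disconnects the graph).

An articulation point is a vertex whose removal disconnects the graph.
Articulation points: [4]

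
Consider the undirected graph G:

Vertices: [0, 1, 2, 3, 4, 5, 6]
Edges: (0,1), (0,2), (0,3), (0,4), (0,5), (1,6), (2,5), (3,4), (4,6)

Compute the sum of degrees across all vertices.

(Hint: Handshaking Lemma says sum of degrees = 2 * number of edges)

Count edges: 9 edges.
By Handshaking Lemma: sum of degrees = 2 * 9 = 18.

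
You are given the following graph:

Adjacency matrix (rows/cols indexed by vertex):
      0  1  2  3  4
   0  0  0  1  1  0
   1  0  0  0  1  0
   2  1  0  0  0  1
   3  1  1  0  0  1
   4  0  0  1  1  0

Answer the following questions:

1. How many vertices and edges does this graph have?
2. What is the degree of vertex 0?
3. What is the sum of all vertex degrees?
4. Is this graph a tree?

Count: 5 vertices, 5 edges.
Vertex 0 has neighbors [2, 3], degree = 2.
Handshaking lemma: 2 * 5 = 10.
A tree on 5 vertices has 4 edges. This graph has 5 edges (1 extra). Not a tree.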